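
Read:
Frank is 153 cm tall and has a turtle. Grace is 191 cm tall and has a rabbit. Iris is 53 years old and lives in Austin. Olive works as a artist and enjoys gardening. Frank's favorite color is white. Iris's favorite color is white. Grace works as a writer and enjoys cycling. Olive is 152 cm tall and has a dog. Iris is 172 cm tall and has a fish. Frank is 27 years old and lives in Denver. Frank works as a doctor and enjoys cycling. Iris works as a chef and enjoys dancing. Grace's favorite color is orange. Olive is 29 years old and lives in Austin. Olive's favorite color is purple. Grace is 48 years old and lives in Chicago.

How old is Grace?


Grace is 48 years old

48


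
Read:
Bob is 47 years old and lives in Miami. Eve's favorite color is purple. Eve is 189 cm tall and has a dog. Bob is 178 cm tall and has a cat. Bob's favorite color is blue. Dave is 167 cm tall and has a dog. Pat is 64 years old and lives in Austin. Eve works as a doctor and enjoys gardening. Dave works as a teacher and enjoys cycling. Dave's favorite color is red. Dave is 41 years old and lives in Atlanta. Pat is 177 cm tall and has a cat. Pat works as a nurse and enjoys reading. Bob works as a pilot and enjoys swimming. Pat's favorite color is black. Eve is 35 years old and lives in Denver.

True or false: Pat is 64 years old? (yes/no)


Pat is actually 64. yes

yes


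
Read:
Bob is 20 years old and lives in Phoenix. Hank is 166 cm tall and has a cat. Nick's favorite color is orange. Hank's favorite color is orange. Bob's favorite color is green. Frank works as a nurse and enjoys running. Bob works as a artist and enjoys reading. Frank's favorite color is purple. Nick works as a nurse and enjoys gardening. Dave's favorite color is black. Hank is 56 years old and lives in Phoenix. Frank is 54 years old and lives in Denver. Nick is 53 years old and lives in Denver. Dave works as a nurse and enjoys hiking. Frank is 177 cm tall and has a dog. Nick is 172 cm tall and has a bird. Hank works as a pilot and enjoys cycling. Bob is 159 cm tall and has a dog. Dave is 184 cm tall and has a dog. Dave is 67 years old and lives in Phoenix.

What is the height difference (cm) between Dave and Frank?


|184 - 177| = 7

7


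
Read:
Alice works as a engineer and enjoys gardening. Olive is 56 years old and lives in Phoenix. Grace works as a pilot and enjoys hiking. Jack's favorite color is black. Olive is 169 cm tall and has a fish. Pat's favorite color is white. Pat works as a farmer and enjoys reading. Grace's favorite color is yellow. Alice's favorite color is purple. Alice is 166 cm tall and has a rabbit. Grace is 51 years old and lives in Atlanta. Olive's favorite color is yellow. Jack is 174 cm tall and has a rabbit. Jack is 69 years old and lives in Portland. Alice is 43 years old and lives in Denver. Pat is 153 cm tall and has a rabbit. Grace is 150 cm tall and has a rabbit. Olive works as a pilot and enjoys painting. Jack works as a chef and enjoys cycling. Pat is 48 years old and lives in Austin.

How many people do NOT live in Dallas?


Not in Dallas: 5

5


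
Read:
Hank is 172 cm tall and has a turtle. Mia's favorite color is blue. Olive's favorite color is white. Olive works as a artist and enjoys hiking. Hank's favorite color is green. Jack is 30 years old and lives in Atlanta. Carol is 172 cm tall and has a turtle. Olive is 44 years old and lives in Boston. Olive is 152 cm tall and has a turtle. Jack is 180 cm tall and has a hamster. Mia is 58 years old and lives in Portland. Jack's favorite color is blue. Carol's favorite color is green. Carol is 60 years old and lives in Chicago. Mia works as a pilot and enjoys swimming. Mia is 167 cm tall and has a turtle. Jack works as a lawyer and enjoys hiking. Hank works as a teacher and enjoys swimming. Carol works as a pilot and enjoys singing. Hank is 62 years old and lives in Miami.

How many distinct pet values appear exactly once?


Unique pet values: 1

1


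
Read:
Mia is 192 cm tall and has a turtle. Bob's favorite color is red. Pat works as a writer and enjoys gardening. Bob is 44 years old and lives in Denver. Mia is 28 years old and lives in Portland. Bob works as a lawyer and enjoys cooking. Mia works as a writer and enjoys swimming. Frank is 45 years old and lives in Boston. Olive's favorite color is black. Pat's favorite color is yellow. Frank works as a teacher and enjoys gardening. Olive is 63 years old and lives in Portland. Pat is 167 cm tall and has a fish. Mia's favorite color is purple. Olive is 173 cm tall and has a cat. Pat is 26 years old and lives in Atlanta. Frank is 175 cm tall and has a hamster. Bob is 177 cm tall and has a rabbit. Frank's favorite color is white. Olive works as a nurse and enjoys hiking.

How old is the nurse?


The nurse is Olive, age 63

63


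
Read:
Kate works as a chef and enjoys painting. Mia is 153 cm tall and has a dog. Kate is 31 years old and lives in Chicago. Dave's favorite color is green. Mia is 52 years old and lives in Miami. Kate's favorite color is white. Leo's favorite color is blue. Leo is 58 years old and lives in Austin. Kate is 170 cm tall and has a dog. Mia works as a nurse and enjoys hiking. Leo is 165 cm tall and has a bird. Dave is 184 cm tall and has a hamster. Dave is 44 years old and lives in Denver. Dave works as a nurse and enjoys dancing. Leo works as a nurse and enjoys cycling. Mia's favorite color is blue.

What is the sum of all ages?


58+31+52+44 = 185

185


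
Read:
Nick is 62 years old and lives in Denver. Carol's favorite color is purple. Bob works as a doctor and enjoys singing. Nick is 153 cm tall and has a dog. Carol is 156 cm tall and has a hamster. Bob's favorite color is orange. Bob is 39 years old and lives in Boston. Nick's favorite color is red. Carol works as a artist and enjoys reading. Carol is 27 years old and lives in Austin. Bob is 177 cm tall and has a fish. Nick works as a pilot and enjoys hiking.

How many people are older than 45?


Filter: 1

1


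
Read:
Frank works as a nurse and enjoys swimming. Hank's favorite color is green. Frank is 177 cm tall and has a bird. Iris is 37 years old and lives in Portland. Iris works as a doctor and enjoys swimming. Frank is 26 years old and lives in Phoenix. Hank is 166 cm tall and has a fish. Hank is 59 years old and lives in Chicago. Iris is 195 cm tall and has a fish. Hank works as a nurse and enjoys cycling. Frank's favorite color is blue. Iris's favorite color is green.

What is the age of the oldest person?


Oldest: Hank at 59

59


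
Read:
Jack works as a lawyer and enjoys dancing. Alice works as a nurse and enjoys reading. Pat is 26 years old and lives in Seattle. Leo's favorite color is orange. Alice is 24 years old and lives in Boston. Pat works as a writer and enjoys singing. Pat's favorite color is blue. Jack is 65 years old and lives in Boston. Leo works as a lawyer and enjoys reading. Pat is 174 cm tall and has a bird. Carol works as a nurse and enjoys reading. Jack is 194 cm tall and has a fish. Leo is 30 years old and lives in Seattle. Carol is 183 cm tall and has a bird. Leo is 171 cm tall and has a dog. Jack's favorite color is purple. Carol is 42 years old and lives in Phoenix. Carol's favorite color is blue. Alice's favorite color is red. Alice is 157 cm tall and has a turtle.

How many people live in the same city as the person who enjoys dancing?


Person with hobby dancing is Jack, city Boston. Count = 2

2


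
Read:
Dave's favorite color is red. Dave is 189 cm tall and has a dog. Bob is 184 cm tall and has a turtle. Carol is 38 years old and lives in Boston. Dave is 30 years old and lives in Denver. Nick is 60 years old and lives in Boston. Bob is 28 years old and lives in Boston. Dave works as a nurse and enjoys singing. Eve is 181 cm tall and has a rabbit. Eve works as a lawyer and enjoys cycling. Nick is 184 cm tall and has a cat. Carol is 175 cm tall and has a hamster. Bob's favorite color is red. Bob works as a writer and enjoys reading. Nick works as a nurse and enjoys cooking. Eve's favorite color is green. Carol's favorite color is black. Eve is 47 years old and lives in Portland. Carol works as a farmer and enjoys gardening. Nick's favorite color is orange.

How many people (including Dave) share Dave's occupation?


Dave is a nurse. Count = 2

2


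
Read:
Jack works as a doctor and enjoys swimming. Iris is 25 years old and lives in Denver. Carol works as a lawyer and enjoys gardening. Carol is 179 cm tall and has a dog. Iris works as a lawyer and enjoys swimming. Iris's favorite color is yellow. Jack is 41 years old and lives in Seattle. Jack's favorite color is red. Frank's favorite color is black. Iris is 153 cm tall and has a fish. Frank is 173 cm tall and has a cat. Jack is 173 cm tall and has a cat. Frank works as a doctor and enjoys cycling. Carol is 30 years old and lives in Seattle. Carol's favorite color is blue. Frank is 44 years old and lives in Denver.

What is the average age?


Sum=140, n=4, avg=35

35


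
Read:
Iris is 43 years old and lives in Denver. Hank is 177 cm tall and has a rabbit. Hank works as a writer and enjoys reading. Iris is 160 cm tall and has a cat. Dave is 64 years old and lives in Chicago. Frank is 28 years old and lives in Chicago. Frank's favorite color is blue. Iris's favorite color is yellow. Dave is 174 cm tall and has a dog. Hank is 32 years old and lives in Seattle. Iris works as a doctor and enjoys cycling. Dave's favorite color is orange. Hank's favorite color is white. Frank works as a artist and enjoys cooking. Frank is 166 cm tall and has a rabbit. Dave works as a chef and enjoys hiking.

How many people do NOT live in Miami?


Not in Miami: 4

4


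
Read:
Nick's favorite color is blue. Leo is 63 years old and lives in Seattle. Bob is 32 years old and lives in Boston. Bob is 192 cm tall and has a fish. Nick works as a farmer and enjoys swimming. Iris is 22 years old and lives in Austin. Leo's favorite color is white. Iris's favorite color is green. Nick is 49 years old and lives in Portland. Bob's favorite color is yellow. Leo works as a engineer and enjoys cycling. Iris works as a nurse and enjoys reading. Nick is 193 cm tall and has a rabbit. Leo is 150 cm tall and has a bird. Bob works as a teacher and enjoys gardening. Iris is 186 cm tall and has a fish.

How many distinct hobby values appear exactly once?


Unique hobby values: 4

4


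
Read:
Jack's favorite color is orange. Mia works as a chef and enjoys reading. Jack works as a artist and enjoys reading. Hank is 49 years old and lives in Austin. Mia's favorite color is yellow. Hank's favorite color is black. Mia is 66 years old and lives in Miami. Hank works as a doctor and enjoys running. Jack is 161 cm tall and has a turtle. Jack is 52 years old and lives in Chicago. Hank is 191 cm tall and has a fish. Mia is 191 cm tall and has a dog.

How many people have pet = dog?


Count: 1

1


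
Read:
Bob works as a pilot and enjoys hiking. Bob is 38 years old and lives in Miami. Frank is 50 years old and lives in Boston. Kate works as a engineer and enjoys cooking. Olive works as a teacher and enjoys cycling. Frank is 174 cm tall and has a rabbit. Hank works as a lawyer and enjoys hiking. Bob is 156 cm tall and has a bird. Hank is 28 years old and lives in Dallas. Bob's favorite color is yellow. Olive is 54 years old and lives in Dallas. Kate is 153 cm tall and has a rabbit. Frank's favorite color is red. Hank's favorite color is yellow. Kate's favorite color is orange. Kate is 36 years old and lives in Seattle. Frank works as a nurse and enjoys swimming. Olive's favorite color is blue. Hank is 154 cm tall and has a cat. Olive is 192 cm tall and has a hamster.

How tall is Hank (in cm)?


Hank is 154 cm tall

154


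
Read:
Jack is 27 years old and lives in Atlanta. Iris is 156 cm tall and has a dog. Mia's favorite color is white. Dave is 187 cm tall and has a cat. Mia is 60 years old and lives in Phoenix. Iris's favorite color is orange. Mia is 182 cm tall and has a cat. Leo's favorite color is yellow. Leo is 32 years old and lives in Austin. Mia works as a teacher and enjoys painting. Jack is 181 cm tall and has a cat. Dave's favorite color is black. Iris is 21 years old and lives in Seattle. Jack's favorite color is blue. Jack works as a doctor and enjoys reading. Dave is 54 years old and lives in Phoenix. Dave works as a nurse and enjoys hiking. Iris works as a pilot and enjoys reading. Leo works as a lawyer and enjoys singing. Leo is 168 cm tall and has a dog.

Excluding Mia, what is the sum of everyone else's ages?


Sum (excluding Mia): 134

134


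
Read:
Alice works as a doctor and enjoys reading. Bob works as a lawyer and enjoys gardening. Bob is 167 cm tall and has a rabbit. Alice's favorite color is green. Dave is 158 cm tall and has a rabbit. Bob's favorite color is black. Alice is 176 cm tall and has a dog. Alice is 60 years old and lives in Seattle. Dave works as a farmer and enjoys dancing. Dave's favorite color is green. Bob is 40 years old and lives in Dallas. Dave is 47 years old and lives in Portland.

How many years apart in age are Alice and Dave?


60 vs 47, diff = 13

13


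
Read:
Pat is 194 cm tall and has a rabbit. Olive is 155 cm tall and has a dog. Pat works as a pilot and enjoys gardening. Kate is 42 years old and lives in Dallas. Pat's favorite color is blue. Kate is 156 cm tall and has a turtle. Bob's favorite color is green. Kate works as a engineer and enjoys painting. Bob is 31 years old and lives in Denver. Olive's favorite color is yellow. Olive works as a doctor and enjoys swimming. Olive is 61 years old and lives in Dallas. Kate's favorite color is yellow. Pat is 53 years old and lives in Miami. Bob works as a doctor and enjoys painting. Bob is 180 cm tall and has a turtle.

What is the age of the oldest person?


Oldest: Olive at 61

61


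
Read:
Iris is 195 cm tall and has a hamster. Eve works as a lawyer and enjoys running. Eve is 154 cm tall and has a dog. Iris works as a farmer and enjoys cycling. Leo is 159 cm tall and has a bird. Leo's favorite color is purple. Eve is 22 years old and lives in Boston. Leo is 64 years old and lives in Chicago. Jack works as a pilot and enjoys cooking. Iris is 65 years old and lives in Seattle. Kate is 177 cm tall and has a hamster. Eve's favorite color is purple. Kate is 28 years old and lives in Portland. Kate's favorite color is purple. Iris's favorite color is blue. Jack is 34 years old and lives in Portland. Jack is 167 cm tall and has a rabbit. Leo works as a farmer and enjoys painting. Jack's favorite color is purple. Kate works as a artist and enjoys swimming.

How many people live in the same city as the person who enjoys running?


Person with hobby running is Eve, city Boston. Count = 1

1


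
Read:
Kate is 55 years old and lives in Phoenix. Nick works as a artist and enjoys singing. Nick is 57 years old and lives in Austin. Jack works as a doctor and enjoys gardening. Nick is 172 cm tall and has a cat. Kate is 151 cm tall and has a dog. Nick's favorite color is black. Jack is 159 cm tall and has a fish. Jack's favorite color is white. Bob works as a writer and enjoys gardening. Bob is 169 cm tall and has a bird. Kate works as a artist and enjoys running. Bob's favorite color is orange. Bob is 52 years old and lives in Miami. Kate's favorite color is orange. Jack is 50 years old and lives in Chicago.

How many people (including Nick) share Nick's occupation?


Nick is a artist. Count = 2

2


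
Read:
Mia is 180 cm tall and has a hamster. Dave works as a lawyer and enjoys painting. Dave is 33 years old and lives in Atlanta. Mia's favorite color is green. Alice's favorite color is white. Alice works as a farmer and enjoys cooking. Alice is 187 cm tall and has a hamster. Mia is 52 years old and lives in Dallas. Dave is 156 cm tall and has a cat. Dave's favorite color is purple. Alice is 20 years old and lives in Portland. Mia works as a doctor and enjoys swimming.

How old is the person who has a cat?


Person with cat is Dave, age 33

33


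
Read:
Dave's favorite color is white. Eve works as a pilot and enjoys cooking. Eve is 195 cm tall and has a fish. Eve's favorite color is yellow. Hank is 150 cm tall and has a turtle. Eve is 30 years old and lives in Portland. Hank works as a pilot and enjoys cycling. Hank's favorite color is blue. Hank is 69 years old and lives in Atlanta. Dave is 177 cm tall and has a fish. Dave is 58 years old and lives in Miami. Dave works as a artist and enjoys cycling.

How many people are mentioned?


People: Hank, Dave, Eve. Count = 3

3


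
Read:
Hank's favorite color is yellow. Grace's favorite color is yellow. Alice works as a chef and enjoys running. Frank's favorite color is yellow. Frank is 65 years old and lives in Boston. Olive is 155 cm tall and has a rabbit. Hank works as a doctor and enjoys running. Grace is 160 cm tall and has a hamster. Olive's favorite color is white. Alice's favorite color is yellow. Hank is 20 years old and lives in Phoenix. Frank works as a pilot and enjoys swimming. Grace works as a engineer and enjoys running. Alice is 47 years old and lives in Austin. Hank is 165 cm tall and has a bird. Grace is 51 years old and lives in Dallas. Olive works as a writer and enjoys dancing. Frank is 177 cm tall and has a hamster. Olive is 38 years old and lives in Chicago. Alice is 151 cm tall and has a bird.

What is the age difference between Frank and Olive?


|65 - 38| = 27

27


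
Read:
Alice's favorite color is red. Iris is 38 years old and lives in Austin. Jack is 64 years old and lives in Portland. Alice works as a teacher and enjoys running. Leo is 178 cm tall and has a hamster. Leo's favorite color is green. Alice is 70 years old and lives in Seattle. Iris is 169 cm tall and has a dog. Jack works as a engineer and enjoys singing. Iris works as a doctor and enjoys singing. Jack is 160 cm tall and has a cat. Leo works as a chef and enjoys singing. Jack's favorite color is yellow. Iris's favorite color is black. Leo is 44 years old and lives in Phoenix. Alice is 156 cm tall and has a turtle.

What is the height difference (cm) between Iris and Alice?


|169 - 156| = 13

13


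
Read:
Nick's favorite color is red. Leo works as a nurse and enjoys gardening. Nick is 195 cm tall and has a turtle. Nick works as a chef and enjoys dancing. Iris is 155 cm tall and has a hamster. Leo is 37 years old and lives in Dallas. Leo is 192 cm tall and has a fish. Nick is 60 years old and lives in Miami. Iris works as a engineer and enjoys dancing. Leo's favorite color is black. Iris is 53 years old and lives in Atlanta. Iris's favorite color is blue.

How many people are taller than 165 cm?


Taller than 165: 2

2


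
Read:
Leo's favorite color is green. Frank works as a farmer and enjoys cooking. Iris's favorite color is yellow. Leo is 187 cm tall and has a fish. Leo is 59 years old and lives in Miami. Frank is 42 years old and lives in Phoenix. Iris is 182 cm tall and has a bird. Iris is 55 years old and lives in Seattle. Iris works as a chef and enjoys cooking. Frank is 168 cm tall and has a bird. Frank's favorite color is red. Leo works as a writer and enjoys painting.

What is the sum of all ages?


42+55+59 = 156

156


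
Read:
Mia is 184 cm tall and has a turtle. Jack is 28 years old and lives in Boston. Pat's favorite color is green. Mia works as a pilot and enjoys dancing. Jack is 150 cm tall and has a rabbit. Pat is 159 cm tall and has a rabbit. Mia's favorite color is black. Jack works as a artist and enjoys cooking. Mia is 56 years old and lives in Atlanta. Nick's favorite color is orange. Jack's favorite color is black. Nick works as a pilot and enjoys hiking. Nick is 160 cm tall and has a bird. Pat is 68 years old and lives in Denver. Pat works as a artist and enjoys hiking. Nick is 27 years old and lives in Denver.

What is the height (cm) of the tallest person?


Tallest: Mia at 184 cm

184


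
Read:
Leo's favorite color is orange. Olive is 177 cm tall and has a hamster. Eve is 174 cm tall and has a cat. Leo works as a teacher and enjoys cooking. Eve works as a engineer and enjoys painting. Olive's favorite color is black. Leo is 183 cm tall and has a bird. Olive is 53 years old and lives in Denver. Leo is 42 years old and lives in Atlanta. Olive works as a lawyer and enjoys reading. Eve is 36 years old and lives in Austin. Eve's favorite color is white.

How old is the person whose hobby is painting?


Person with hobby=painting is Eve, age 36

36


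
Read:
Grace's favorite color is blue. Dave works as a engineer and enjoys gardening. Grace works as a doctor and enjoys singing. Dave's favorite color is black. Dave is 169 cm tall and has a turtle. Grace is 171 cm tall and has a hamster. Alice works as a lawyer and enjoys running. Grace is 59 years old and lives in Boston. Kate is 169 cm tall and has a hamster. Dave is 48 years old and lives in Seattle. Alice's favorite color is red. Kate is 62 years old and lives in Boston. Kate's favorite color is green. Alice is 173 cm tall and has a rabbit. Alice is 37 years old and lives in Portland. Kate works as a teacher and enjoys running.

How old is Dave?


Dave is 48 years old

48


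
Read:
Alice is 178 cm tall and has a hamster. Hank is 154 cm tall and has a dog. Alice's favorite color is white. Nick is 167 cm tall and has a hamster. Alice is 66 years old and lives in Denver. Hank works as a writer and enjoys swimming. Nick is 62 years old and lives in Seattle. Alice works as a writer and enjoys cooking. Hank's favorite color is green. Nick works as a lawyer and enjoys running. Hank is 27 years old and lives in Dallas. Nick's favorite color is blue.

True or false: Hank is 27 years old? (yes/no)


Hank is actually 27. yes

yes


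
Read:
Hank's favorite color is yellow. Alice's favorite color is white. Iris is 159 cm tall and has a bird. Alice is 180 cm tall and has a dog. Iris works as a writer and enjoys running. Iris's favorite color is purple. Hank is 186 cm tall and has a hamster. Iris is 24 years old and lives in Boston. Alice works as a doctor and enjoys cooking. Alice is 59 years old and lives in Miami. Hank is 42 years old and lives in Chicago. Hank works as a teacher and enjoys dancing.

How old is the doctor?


The doctor is Alice, age 59

59


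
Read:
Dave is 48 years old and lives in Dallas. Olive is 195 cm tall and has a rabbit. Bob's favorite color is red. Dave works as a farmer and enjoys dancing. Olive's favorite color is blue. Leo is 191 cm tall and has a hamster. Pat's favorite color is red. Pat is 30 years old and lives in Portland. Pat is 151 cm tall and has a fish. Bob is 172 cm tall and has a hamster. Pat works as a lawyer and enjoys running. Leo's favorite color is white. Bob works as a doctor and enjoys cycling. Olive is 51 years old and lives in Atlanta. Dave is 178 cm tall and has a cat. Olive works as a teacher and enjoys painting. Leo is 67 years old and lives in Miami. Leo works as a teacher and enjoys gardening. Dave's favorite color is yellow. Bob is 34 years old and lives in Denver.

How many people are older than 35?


Filter: 3

3


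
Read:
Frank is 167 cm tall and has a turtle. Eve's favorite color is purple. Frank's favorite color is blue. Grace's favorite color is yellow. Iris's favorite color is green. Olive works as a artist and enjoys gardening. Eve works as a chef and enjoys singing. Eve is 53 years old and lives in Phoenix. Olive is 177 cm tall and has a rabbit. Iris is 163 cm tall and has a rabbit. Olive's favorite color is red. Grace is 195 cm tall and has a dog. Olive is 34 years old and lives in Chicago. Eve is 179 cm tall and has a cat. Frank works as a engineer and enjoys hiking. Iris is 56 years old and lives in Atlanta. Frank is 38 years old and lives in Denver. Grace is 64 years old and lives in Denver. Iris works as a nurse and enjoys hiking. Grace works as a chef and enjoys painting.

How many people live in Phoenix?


Count in Phoenix: 1

1


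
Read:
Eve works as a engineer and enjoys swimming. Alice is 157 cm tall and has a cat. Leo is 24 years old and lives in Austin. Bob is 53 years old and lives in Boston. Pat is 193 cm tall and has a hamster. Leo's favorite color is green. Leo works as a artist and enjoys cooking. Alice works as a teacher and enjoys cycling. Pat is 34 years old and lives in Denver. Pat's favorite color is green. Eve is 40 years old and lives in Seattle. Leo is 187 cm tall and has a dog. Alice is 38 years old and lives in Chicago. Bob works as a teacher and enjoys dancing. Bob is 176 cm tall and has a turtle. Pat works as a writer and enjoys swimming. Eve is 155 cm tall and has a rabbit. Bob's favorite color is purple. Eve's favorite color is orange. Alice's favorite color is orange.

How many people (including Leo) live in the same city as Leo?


Leo lives in Austin. Count = 1

1


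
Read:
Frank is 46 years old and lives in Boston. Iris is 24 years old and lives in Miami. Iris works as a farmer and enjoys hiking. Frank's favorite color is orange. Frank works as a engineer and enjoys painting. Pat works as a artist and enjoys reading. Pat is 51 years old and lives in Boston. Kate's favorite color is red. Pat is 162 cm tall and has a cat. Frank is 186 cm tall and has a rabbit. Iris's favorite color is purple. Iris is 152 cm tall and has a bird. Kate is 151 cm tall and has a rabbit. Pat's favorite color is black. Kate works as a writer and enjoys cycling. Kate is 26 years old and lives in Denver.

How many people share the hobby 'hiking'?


Count: 1

1


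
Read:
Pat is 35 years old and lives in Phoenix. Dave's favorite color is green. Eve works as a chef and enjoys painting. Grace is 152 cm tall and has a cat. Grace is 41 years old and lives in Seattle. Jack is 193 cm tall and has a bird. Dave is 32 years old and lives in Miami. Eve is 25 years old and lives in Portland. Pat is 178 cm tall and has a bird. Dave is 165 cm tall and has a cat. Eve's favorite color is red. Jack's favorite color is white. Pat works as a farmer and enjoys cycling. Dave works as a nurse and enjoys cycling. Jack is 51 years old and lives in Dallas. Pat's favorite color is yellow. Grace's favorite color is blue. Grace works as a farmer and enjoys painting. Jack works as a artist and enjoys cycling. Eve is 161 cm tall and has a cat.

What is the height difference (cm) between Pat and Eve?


|178 - 161| = 17

17


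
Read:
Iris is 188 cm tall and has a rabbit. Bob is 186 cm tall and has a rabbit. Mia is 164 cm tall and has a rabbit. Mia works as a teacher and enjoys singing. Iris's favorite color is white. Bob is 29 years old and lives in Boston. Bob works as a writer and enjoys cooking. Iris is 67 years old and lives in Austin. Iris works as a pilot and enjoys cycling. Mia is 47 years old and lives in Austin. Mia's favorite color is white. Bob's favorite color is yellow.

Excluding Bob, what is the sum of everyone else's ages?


Sum (excluding Bob): 114

114


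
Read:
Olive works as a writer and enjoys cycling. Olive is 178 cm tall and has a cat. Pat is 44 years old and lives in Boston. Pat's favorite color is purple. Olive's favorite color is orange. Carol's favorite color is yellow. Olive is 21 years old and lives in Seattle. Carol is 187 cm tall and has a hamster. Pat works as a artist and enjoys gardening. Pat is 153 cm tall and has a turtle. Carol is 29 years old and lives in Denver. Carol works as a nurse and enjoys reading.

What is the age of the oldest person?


Oldest: Pat at 44

44


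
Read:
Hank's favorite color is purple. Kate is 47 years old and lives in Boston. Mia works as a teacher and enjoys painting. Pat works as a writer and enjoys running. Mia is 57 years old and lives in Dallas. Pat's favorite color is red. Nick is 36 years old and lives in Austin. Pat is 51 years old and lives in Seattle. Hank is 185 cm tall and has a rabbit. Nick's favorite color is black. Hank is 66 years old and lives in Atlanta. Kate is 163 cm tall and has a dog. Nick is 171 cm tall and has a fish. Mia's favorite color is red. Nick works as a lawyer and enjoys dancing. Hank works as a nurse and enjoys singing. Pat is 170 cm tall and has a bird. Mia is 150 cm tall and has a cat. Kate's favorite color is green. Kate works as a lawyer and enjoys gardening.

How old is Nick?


Nick is 36 years old

36


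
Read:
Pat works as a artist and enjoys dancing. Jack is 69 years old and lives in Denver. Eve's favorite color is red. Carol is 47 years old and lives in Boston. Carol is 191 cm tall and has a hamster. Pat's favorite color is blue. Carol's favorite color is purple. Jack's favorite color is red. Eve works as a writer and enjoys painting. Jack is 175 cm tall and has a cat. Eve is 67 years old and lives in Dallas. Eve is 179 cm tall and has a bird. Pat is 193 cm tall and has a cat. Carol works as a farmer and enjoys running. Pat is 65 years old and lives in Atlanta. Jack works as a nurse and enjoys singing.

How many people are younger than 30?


Filter: 0

0


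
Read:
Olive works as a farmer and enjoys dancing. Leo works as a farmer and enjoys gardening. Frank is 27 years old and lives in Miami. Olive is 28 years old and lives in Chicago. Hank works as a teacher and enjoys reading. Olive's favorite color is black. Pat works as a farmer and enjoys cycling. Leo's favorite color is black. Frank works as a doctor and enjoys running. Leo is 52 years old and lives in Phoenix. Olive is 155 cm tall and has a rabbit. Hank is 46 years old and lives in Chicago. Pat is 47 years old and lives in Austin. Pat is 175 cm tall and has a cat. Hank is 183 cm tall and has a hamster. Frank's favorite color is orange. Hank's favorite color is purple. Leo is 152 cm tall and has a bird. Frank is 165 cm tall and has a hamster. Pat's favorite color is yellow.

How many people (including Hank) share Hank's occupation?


Hank is a teacher. Count = 1

1


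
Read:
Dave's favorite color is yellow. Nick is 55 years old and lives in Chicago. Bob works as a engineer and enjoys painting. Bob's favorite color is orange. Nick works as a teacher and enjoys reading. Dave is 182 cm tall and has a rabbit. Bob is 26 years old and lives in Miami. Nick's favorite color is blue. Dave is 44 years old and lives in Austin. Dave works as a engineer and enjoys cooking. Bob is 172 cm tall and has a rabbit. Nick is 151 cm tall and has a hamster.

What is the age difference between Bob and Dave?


|26 - 44| = 18

18


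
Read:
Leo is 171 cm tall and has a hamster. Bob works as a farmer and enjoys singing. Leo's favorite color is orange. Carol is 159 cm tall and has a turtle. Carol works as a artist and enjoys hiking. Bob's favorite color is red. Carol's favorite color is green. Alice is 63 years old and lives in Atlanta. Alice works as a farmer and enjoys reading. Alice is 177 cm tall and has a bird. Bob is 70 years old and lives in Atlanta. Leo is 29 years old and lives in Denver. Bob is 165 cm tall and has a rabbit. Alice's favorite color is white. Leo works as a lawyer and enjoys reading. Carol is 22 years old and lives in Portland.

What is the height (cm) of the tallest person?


Tallest: Alice at 177 cm

177


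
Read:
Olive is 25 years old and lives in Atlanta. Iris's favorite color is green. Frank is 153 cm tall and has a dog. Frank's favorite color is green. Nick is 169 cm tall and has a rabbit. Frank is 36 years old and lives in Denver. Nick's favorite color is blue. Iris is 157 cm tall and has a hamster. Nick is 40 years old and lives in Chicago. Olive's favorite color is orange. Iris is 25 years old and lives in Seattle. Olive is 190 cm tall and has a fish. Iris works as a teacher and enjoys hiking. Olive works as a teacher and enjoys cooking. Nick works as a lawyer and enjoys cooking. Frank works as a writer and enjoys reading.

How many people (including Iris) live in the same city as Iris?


Iris lives in Seattle. Count = 1

1


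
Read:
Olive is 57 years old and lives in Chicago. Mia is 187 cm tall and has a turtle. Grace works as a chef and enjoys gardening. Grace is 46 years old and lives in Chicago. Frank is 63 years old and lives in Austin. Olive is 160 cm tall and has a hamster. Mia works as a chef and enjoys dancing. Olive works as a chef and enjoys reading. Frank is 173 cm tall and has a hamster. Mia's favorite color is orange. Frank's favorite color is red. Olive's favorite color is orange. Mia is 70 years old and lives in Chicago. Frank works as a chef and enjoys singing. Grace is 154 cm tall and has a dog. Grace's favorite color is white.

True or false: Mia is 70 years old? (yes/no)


Mia is actually 70. yes

yes


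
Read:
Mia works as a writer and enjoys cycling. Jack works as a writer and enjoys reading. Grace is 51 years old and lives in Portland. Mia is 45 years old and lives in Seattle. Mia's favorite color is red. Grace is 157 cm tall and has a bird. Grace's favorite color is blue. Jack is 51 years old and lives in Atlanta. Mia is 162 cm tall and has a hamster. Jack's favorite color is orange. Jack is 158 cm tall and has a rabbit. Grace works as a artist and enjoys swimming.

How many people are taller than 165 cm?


Taller than 165: 0

0


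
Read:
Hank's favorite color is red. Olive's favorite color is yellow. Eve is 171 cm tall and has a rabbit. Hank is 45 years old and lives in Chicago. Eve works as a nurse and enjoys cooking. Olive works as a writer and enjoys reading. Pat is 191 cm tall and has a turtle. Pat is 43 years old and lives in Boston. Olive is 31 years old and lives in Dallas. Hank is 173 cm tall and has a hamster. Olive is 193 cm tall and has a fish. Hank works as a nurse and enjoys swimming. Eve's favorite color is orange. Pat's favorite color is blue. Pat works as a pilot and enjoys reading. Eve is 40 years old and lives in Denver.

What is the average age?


Sum=159, n=4, avg=39.75

39.75


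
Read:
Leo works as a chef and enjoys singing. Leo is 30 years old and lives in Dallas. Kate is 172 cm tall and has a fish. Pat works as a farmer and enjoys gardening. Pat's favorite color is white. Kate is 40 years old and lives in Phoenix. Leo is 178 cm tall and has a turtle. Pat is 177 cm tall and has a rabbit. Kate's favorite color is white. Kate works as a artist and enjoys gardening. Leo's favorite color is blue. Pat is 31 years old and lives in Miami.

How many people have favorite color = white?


Count: 2

2


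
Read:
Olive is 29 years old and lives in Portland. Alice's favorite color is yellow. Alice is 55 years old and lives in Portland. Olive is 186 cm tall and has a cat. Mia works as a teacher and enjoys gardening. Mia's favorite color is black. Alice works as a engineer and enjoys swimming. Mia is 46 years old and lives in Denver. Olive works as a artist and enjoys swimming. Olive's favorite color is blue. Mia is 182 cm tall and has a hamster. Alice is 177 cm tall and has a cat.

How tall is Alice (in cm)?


Alice is 177 cm tall

177


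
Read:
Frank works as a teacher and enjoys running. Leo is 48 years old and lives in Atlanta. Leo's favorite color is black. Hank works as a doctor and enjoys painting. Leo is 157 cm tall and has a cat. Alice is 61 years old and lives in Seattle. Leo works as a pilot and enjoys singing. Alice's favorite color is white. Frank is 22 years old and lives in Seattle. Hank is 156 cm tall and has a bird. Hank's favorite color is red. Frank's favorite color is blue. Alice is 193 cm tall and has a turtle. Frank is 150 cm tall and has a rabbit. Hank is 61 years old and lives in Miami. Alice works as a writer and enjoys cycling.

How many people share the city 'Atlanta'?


Count: 1

1


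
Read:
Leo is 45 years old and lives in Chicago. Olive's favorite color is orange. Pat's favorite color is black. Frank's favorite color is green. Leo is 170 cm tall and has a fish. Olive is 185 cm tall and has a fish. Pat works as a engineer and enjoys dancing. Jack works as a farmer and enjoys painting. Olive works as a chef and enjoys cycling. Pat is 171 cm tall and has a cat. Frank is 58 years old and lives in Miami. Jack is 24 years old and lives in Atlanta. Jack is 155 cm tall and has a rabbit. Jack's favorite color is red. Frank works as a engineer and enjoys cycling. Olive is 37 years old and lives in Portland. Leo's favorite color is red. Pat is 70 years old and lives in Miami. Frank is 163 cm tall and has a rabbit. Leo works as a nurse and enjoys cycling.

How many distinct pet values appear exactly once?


Unique pet values: 1

1


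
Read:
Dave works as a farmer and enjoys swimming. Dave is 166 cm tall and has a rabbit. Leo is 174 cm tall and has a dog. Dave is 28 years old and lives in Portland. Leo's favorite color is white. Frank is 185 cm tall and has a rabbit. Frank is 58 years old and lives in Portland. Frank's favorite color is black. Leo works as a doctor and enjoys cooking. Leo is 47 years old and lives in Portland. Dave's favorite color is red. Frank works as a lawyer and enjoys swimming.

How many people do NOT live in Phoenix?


Not in Phoenix: 3

3


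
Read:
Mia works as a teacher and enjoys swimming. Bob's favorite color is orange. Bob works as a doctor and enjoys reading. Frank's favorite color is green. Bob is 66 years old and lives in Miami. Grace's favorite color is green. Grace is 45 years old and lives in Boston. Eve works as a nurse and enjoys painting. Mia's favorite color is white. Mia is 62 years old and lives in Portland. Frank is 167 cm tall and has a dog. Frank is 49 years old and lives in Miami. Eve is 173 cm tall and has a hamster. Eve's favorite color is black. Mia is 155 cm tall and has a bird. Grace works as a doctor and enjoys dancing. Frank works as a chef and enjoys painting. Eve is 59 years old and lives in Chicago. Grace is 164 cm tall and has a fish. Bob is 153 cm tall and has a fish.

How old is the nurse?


The nurse is Eve, age 59

59


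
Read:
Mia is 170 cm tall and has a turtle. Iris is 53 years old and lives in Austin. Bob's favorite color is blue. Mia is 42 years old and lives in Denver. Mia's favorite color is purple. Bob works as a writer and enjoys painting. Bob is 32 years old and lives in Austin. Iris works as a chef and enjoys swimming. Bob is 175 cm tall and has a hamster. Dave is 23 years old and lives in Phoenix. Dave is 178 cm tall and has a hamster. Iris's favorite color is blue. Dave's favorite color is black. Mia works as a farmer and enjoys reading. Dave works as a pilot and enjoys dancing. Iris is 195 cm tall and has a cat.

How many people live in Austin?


Count in Austin: 2

2


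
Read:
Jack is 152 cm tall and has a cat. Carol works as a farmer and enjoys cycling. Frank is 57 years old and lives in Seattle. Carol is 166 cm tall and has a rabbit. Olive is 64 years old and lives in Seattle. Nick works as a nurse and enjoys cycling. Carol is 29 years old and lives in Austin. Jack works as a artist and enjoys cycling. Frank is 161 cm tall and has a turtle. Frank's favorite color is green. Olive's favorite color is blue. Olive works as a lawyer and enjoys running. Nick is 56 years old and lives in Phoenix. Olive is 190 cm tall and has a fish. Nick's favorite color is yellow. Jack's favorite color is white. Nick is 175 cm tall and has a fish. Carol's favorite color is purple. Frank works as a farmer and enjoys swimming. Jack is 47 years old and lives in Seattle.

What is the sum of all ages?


47+56+29+64+57 = 253

253


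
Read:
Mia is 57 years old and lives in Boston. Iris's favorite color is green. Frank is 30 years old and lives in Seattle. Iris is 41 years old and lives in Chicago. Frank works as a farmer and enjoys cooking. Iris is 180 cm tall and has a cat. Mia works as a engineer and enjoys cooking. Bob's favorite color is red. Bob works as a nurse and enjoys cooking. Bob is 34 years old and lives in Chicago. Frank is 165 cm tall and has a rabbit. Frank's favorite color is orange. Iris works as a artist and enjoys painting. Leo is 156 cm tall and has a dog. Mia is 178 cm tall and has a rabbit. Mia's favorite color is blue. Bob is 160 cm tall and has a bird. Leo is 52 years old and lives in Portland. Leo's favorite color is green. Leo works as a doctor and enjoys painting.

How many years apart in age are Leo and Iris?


52 vs 41, diff = 11

11


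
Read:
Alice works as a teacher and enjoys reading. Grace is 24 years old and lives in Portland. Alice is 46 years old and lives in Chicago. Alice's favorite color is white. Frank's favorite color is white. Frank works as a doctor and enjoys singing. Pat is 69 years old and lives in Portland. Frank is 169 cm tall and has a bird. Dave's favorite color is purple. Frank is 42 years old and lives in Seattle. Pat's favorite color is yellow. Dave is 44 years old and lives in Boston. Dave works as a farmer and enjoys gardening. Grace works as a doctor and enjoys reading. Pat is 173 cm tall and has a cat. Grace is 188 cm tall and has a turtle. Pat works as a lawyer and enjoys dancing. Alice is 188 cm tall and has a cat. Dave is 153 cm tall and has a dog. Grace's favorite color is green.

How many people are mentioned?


People: Grace, Alice, Frank, Dave, Pat. Count = 5

5
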